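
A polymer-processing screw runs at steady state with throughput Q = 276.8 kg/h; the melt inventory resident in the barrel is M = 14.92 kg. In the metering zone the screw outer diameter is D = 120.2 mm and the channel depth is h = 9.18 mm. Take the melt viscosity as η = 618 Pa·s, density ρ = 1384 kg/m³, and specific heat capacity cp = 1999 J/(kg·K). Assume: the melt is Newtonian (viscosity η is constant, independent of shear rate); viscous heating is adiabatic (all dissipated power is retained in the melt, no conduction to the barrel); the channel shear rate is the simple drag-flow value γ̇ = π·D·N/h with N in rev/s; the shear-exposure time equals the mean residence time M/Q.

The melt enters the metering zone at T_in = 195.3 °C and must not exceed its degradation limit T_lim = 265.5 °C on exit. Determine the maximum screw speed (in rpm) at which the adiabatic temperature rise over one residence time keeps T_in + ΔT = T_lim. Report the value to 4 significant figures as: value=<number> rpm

value=58.70 rpm

Throughput in SI: Q_s = 276.8 kg/h ÷ 3600 s/h = 0.0768889 kg/s
t_res = M / Q_s = 14.92 ÷ 0.0768889 = 194.046 s
Convert to metres: D = 0.1202 m, h = 0.00918 m
Allowable rise: ΔT_a = T_lim − T_in = 265.5 − 195.3 = 70.2 K
Invert ΔT = ηγ̇²t_res/(ρcp) for γ̇: γ̇_max² = ΔT_a ρ cp / (η t_res) = 70.2·1384·1999 / (618·194.046) = 1619.54 s⁻²
Take the square root: γ̇_max = √(1619.54) = 40.2435 s⁻¹
Solve γ̇ = πDN/h for N: N_max = γ̇_max·h/(π·D) = 40.2435 × 0.00918 / (π × 0.1202) = 0.978328 rev/s = 58.6997 rpm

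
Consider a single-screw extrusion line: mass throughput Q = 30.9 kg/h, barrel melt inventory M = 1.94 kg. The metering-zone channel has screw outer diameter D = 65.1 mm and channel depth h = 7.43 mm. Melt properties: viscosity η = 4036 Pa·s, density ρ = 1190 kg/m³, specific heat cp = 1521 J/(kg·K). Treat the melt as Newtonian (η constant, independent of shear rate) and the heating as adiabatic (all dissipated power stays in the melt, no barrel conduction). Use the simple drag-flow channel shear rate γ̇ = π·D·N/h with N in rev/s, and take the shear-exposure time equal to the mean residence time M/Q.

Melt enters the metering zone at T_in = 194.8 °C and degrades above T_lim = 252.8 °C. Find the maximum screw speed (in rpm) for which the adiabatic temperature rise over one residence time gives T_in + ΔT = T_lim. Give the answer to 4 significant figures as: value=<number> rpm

Convert throughput: Q = 30.9 kg/h = 30.9/3600 = 0.00858333 kg/s
t_res = M / Q_s = 1.94 ÷ 0.00858333 = 226.019 s
Geometry in SI: D = 65.1 mm → 0.0651 m, h = 7.43 mm → 0.00743 m
Allowable rise: ΔT_a = T_lim − T_in = 252.8 − 194.8 = 58 K
γ̇_max² = ΔT_a·ρ·cp / (η·t_res) = [58 × 1190 × 1521] / [4036 × 226.019] = 115.082 s⁻²
γ̇_max = sqrt(115.082) = 10.7276 s⁻¹
N_max = γ̇_max·h / (π·D) = 10.7276 · 0.00743 / (π · 0.0651) = 0.389728 rev/s = 23.3837 rpm

value=23.38 rpm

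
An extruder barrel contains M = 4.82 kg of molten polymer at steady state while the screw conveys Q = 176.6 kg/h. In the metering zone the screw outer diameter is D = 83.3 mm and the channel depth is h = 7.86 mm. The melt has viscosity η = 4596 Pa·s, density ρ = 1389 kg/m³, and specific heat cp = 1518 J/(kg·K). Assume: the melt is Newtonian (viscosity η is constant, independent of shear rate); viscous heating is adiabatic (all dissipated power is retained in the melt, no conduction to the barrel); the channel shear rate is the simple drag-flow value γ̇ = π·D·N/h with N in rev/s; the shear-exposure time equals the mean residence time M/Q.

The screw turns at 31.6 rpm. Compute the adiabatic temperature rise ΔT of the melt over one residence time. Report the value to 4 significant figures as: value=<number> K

value=65.85 K

Q_s = Q / 3600 = 176.6 / 3600 = 0.0490556 kg/s
t_res = M / Q_s = 4.82 ÷ 0.0490556 = 98.2559 s
Geometry in metres: D = 83.3 mm → 0.0833 m, h = 7.86 mm → 0.00786 m; screw speed N = 31.6 rpm = 0.526667 rev/s
γ̇ = π D N / h = (π)(0.0833)(0.526667) / 0.00786 = 17.5351 s⁻¹
ΔT = η·γ̇²·t_res/(ρ·cp) = [4596 × 17.5351² × 98.2559] / [1389 × 1518] = 65.8538 K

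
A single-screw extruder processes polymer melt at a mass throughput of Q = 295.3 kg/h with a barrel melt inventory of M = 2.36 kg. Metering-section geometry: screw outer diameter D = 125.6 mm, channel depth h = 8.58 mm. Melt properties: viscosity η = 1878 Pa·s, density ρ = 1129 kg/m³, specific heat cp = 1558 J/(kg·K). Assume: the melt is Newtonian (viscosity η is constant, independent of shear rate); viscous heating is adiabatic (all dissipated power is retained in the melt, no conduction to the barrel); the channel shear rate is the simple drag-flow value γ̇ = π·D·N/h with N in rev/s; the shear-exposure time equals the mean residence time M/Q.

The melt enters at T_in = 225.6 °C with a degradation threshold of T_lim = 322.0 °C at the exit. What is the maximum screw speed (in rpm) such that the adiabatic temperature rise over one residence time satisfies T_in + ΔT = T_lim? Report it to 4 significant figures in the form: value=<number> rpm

Q_s = Q / 3600 = 295.3 / 3600 = 0.0820278 kg/s
t_res = M / Q_s = 2.36 / 0.0820278 = 28.7707 s
D = 125.6 mm = 0.1256 m;  h = 8.58 mm = 0.00858 m
Allowable rise: ΔT_a = T_lim − T_in = 322.0 − 225.6 = 96.4 K
Invert ΔT = ηγ̇²t_res/(ρcp) for γ̇: γ̇_max² = ΔT_a ρ cp / (η t_res) = 96.4·1129·1558 / (1878·28.7707) = 3138.28 s⁻²
γ̇_max = sqrt(3138.28) = 56.0204 s⁻¹
N_max = γ̇_max h / (πD) = 56.0204·0.00858/(π·0.1256) = 1.21813 rev/s → ×60 = 73.0878 rpm

value=73.09 rpm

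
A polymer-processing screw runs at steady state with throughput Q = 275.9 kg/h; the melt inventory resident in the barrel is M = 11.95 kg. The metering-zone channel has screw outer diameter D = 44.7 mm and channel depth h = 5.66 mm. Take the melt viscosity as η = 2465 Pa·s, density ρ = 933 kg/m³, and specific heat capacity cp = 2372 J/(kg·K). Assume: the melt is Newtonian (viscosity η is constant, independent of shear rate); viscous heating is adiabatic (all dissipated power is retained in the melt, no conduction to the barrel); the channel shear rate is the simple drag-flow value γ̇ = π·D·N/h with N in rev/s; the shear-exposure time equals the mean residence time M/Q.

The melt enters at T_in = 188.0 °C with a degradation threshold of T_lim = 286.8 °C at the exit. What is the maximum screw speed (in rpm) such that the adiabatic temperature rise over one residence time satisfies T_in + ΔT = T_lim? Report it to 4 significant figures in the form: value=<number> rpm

Convert throughput: Q = 275.9 kg/h = 275.9/3600 = 0.0766389 kg/s
t_res = M / Q_s = 11.95 ÷ 0.0766389 = 155.926 s
Convert to metres: D = 0.0447 m, h = 0.00566 m
ΔT_a = T_lim − T_in = 286.8 − 188.0 = 98.8 K
Invert ΔT = ηγ̇²t_res/(ρcp) for γ̇: γ̇_max² = ΔT_a ρ cp / (η t_res) = 98.8·933·2372 / (2465·155.926) = 568.876 s⁻²
γ̇_max = sqrt(568.876) = 23.8511 s⁻¹
Solve γ̇ = πDN/h for N: N_max = γ̇_max·h/(π·D) = 23.8511 × 0.00566 / (π × 0.0447) = 0.96132 rev/s = 57.6792 rpm

value=57.68 rpm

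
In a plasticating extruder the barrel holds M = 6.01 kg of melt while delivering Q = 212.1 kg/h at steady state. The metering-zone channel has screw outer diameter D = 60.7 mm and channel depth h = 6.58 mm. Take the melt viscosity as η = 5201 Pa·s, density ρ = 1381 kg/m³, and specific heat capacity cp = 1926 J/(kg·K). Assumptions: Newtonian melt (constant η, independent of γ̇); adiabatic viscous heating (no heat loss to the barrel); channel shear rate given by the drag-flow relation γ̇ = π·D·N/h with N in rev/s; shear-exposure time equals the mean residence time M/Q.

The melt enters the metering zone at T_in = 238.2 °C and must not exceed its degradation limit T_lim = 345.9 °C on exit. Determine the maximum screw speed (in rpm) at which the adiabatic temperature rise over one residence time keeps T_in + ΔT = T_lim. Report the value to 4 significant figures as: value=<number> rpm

value=48.11 rpm

Q_s = Q / 3600 = 212.1 / 3600 = 0.0589167 kg/s
t_res = M / Q_s = 6.01 ÷ 0.0589167 = 102.008 s
Convert to metres: D = 0.0607 m, h = 0.00658 m
ΔT_a = T_lim − T_in = 345.9 − 238.2 = 107.7 K
γ̇_max² = ΔT_a·ρ·cp / (η·t_res) = [107.7 × 1381 × 1926] / [5201 × 102.008] = 539.936 s⁻²
Take the square root: γ̇_max = √(539.936) = 23.2365 s⁻¹
N_max = γ̇_max·h / (π·D) = 23.2365 · 0.00658 / (π · 0.0607) = 0.801786 rev/s = 48.1072 rpm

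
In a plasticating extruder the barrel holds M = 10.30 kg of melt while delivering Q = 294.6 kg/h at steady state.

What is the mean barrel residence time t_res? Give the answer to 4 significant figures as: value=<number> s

Convert throughput: Q = 294.6 kg/h = 294.6/3600 = 0.0818333 kg/s
Mean residence time: t_res = M/Q_s = 10.30 kg / 0.0818333 kg/s = 125.866 s

value=125.9 s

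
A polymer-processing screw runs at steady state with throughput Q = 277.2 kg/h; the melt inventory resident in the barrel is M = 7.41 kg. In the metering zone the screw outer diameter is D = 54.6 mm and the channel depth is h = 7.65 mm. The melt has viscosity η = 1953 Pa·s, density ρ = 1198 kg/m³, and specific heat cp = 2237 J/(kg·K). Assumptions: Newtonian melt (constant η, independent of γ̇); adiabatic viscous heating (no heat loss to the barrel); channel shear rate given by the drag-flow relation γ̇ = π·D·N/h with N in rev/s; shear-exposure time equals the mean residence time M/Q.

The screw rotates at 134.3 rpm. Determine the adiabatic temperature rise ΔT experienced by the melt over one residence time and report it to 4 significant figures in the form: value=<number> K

value=176.7 K

Throughput in SI: Q_s = 277.2 kg/h ÷ 3600 s/h = 0.077 kg/s
t_res = M / Q_s = 7.41 / 0.077 = 96.2338 s
Convert to SI: D = 0.0546 m, h = 0.00765 m, N = 134.3/60 = 2.23833 rev/s
γ̇ = π·D·N / h = π · 0.0546 · 2.23833 / 0.00765 = 50.1887 s⁻¹
Adiabatic rise: ΔT = η γ̇² t_res / (ρ cp) = 1953·(50.1887)²·96.2338 / (1198·2237) = 176.652 K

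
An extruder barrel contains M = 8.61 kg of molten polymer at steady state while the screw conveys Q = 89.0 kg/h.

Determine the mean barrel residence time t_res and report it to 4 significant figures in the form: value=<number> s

value=348.3 s

Convert throughput: Q = 89.0 kg/h = 89.0/3600 = 0.0247222 kg/s
Mean residence time: t_res = M/Q_s = 8.61 kg / 0.0247222 kg/s = 348.27 s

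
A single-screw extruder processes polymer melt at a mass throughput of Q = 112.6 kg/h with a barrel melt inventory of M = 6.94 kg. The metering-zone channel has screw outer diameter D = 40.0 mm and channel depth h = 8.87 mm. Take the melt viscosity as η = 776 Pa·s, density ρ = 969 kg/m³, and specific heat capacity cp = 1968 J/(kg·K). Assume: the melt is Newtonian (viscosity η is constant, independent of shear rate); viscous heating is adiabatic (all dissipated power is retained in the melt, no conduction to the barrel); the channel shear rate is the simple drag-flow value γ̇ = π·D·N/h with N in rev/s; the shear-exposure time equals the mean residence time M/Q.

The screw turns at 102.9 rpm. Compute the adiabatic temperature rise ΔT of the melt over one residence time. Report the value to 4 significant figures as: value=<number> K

Q_s = Q / 3600 = 112.6 / 3600 = 0.0312778 kg/s
Mean residence time: t_res = M/Q_s = 6.94 kg / 0.0312778 kg/s = 221.883 s
Geometry in metres: D = 40.0 mm → 0.04 m, h = 8.87 mm → 0.00887 m; screw speed N = 102.9 rpm = 1.715 rev/s
Shear rate: γ̇ = πDN/h = π·0.04·1.715/0.00887 = 24.2969 s⁻¹
ΔT = η·γ̇²·t_res / (ρ·cp) = 776 · (24.2969)² · 221.883 / (969 · 1968) = 53.3012 K

value=53.30 K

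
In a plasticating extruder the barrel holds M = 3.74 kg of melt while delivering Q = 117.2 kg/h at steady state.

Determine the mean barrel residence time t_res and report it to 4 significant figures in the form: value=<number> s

Throughput in SI: Q_s = 117.2 kg/h ÷ 3600 s/h = 0.0325556 kg/s
t_res = M / Q_s = 3.74 / 0.0325556 = 114.881 s

value=114.9 s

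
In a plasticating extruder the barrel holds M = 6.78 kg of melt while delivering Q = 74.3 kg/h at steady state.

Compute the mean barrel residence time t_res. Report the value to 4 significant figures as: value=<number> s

Convert throughput: Q = 74.3 kg/h = 74.3/3600 = 0.0206389 kg/s
t_res = M / Q_s = 6.78 / 0.0206389 = 328.506 s

value=328.5 s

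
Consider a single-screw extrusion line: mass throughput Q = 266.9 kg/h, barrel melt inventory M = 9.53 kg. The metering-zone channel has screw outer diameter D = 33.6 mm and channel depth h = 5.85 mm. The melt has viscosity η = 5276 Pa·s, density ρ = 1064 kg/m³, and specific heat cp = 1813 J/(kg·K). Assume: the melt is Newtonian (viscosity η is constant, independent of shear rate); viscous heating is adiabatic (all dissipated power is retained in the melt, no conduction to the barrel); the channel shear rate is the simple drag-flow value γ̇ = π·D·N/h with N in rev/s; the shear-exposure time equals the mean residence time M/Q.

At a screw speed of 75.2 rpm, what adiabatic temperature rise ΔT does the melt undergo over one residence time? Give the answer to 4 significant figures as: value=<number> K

Q_s = Q / 3600 = 266.9 / 3600 = 0.0741389 kg/s
t_res = M / Q_s = 9.53 / 0.0741389 = 128.543 s
Geometry in metres: D = 33.6 mm → 0.0336 m, h = 5.85 mm → 0.00585 m; screw speed N = 75.2 rpm = 1.25333 rev/s
γ̇ = π·D·N / h = π · 0.0336 · 1.25333 / 0.00585 = 22.6152 s⁻¹
ΔT = η·γ̇²·t_res / (ρ·cp) = 5276 · (22.6152)² · 128.543 / (1064 · 1813) = 179.809 K

value=179.8 K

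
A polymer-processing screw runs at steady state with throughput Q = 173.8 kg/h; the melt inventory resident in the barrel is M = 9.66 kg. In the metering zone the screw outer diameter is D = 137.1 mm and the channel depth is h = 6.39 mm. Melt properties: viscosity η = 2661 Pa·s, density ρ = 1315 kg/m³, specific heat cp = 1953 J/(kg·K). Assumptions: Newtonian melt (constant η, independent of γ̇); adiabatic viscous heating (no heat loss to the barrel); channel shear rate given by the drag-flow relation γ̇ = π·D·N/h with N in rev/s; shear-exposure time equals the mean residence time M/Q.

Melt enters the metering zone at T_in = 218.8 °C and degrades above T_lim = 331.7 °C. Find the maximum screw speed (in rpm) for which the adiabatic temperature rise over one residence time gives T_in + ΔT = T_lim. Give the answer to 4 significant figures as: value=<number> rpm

Throughput in SI: Q_s = 173.8 kg/h ÷ 3600 s/h = 0.0482778 kg/s
t_res = M / Q_s = 9.66 / 0.0482778 = 200.092 s
D = 137.1 mm = 0.1371 m;  h = 6.39 mm = 0.00639 m
ΔT_a = T_lim − T_in = 331.7 − 218.8 = 112.9 K
Invert ΔT = ηγ̇²t_res/(ρcp) for γ̇: γ̇_max² = ΔT_a ρ cp / (η t_res) = 112.9·1315·1953 / (2661·200.092) = 544.562 s⁻²
Take the square root: γ̇_max = √(544.562) = 23.3358 s⁻¹
N_max = γ̇_max h / (πD) = 23.3358·0.00639/(π·0.1371) = 0.346208 rev/s → ×60 = 20.7725 rpm

value=20.77 rpm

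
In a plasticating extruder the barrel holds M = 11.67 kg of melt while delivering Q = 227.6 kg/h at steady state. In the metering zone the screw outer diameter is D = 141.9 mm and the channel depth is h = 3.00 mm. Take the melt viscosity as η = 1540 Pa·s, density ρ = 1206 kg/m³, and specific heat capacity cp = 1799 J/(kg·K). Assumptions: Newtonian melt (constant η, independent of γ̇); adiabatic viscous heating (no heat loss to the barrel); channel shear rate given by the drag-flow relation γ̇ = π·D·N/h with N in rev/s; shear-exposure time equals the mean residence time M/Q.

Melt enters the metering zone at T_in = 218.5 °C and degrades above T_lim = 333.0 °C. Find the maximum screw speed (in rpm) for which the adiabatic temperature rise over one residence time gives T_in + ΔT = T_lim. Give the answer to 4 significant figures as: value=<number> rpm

Q_s = Q / 3600 = 227.6 / 3600 = 0.0632222 kg/s
Mean residence time: t_res = M/Q_s = 11.67 kg / 0.0632222 kg/s = 184.587 s
Convert to metres: D = 0.1419 m, h = 0.003 m
ΔT_a = T_lim − T_in = 333.0 − 218.5 = 114.5 K
Invert ΔT = ηγ̇²t_res/(ρcp) for γ̇: γ̇_max² = ΔT_a ρ cp / (η t_res) = 114.5·1206·1799 / (1540·184.587) = 873.901 s⁻²
γ̇_max = sqrt(873.901) = 29.5618 s⁻¹
N_max = γ̇_max h / (πD) = 29.5618·0.003/(π·0.1419) = 0.198939 rev/s → ×60 = 11.9363 rpm

value=11.94 rpm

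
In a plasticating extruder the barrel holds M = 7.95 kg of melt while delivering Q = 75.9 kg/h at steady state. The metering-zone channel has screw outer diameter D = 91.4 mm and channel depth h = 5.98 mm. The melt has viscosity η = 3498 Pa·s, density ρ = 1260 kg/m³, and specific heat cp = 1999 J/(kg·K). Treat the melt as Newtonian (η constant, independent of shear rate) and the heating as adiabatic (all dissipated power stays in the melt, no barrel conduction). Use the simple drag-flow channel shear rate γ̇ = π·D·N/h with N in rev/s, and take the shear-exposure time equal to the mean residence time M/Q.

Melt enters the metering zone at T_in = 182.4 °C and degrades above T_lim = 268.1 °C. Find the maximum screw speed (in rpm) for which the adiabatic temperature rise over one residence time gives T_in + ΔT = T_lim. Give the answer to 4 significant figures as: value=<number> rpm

value=15.99 rpm

Q_s = Q / 3600 = 75.9 / 3600 = 0.0210833 kg/s
t_res = M / Q_s = 7.95 ÷ 0.0210833 = 377.075 s
Geometry in SI: D = 91.4 mm → 0.0914 m, h = 5.98 mm → 0.00598 m
ΔT_a = T_lim − T_in = 268.1 − 182.4 = 85.7 K
γ̇_max² = ΔT_a·ρ·cp/(η·t_res) = 85.7·1260·1999/(3498·377.075) = 163.65 s⁻²
γ̇_max = √163.65 = 12.7926 s⁻¹
N_max = γ̇_max h / (πD) = 12.7926·0.00598/(π·0.0914) = 0.266418 rev/s → ×60 = 15.9851 rpm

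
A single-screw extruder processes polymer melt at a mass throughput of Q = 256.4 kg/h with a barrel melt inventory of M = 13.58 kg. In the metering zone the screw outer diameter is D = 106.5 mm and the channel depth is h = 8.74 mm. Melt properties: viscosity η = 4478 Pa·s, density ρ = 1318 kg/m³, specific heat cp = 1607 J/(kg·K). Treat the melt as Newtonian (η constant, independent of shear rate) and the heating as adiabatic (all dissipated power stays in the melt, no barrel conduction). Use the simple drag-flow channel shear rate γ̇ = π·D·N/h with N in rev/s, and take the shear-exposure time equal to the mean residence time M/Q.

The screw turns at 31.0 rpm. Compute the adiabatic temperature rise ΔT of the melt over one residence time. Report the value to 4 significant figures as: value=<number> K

Throughput in SI: Q_s = 256.4 kg/h ÷ 3600 s/h = 0.0712222 kg/s
Mean residence time: t_res = M/Q_s = 13.58 kg / 0.0712222 kg/s = 190.671 s
D = 106.5 mm = 0.1065 m;  h = 8.74 mm = 0.00874 m;  N = 31.0 rpm / 60 = 0.516667 rev/s
γ̇ = π·D·N / h = π · 0.1065 · 0.516667 / 0.00874 = 19.7787 s⁻¹
ΔT = η·γ̇²·t_res / (ρ·cp) = 4478 · (19.7787)² · 190.671 / (1318 · 1607) = 157.701 K

value=157.7 K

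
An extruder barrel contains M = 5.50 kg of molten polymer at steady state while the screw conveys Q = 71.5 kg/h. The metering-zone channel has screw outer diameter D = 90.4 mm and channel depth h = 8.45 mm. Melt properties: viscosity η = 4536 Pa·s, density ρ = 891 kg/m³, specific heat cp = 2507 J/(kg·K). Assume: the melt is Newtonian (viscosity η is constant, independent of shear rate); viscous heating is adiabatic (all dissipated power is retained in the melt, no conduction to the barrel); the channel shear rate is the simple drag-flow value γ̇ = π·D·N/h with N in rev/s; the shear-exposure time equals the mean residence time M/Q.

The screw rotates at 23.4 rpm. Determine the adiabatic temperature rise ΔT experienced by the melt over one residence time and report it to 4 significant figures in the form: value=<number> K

value=96.62 K

Q_s = Q / 3600 = 71.5 / 3600 = 0.0198611 kg/s
t_res = M / Q_s = 5.50 / 0.0198611 = 276.923 s
Convert to SI: D = 0.0904 m, h = 0.00845 m, N = 23.4/60 = 0.39 rev/s
Shear rate: γ̇ = πDN/h = π·0.0904·0.39/0.00845 = 13.1077 s⁻¹
Adiabatic rise: ΔT = η γ̇² t_res / (ρ cp) = 4536·(13.1077)²·276.923 / (891·2507) = 96.6168 K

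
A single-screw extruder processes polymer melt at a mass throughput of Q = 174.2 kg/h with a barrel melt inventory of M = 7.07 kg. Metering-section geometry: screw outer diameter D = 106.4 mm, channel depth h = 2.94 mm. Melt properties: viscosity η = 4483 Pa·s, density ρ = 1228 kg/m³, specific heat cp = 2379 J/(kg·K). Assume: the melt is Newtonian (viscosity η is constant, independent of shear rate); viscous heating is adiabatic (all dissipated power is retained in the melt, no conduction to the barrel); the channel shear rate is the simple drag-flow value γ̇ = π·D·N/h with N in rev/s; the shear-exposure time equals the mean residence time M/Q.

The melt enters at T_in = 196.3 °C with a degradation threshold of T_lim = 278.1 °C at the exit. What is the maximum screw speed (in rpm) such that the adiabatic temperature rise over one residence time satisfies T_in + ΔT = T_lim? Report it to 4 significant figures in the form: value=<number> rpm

value=10.08 rpm

Convert throughput: Q = 174.2 kg/h = 174.2/3600 = 0.0483889 kg/s
Mean residence time: t_res = M/Q_s = 7.07 kg / 0.0483889 kg/s = 146.108 s
D = 106.4 mm = 0.1064 m;  h = 2.94 mm = 0.00294 m
ΔT_a = T_lim − T_in = 278.1 − 196.3 = 81.8 K
Invert ΔT = ηγ̇²t_res/(ρcp) for γ̇: γ̇_max² = ΔT_a ρ cp / (η t_res) = 81.8·1228·2379 / (4483·146.108) = 364.841 s⁻²
γ̇_max = sqrt(364.841) = 19.1008 s⁻¹
N_max = γ̇_max h / (πD) = 19.1008·0.00294/(π·0.1064) = 0.167999 rev/s → ×60 = 10.08 rpm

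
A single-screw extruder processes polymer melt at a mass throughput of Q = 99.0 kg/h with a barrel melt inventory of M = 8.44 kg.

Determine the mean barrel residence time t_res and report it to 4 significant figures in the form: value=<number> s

value=306.9 s

Convert throughput: Q = 99.0 kg/h = 99.0/3600 = 0.0275 kg/s
Mean residence time: t_res = M/Q_s = 8.44 kg / 0.0275 kg/s = 306.909 s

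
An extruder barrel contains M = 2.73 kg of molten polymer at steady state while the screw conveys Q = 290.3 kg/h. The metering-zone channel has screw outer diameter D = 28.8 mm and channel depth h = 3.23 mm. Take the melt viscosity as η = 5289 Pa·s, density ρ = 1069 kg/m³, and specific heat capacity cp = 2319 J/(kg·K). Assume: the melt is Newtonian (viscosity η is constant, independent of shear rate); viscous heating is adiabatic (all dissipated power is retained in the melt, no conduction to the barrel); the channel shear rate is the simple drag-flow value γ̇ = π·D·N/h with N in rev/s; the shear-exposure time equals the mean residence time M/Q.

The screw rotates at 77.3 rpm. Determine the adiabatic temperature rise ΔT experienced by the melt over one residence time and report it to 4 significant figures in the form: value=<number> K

value=94.07 K

Convert throughput: Q = 290.3 kg/h = 290.3/3600 = 0.0806389 kg/s
t_res = M / Q_s = 2.73 / 0.0806389 = 33.8546 s
Geometry in metres: D = 28.8 mm → 0.0288 m, h = 3.23 mm → 0.00323 m; screw speed N = 77.3 rpm = 1.28833 rev/s
γ̇ = π D N / h = (π)(0.0288)(1.28833) / 0.00323 = 36.0884 s⁻¹
ΔT = η·γ̇²·t_res/(ρ·cp) = [5289 × 36.0884² × 33.8546] / [1069 × 2319] = 94.0696 K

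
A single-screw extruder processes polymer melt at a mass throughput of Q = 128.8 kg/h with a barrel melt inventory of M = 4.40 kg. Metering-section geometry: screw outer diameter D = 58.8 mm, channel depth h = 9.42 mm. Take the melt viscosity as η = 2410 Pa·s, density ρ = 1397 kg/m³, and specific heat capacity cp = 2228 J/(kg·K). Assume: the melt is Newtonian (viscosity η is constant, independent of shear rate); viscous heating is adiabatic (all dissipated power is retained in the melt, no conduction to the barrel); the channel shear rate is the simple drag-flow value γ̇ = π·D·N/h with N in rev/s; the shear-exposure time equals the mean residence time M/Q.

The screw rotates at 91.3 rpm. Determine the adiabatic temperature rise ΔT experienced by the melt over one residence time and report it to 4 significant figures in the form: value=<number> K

Throughput in SI: Q_s = 128.8 kg/h ÷ 3600 s/h = 0.0357778 kg/s
Mean residence time: t_res = M/Q_s = 4.40 kg / 0.0357778 kg/s = 122.981 s
Convert to SI: D = 0.0588 m, h = 0.00942 m, N = 91.3/60 = 1.52167 rev/s
γ̇ = π·D·N / h = π · 0.0588 · 1.52167 / 0.00942 = 29.8398 s⁻¹
ΔT = η·γ̇²·t_res/(ρ·cp) = [2410 × 29.8398² × 122.981] / [1397 × 2228] = 84.7884 K

value=84.79 K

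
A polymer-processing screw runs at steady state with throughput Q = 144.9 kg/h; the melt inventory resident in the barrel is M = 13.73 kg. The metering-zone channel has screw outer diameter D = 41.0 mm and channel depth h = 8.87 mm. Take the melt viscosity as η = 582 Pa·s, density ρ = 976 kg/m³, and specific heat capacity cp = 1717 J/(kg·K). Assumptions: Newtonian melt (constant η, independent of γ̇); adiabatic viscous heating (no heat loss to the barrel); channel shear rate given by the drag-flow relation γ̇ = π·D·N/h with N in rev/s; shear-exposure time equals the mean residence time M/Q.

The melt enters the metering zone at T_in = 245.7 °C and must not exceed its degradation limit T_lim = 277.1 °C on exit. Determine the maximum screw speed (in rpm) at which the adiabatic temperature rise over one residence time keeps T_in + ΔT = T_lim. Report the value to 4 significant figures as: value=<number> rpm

value=67.27 rpm

Throughput in SI: Q_s = 144.9 kg/h ÷ 3600 s/h = 0.04025 kg/s
Mean residence time: t_res = M/Q_s = 13.73 kg / 0.04025 kg/s = 341.118 s
Convert to metres: D = 0.041 m, h = 0.00887 m
Allowable rise: ΔT_a = T_lim − T_in = 277.1 − 245.7 = 31.4 K
γ̇_max² = ΔT_a·ρ·cp/(η·t_res) = 31.4·976·1717/(582·341.118) = 265.047 s⁻²
γ̇_max = sqrt(265.047) = 16.2802 s⁻¹
N_max = γ̇_max·h / (π·D) = 16.2802 · 0.00887 / (π · 0.041) = 1.12112 rev/s = 67.267 rpm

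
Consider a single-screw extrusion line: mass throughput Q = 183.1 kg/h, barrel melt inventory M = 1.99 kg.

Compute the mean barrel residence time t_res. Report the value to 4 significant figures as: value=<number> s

value=39.13 s

Convert throughput: Q = 183.1 kg/h = 183.1/3600 = 0.0508611 kg/s
Mean residence time: t_res = M/Q_s = 1.99 kg / 0.0508611 kg/s = 39.1262 s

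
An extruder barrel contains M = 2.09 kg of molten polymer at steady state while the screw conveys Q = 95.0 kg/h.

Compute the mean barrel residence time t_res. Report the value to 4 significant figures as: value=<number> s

value=79.20 s

Convert throughput: Q = 95.0 kg/h = 95.0/3600 = 0.0263889 kg/s
t_res = M / Q_s = 2.09 ÷ 0.0263889 = 79.2 s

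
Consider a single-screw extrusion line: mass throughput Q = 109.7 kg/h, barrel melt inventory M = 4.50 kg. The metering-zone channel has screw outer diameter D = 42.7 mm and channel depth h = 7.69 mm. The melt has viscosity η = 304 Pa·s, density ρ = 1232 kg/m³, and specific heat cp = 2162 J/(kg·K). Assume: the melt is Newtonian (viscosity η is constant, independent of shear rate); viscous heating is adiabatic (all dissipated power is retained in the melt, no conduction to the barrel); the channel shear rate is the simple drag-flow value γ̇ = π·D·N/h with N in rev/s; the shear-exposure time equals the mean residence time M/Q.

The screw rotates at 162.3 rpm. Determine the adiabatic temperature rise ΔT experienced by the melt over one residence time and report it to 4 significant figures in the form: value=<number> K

Throughput in SI: Q_s = 109.7 kg/h ÷ 3600 s/h = 0.0304722 kg/s
t_res = M / Q_s = 4.50 / 0.0304722 = 147.675 s
Geometry in metres: D = 42.7 mm → 0.0427 m, h = 7.69 mm → 0.00769 m; screw speed N = 162.3 rpm = 2.705 rev/s
γ̇ = π D N / h = (π)(0.0427)(2.705) / 0.00769 = 47.1866 s⁻¹
ΔT = η·γ̇²·t_res/(ρ·cp) = [304 × 47.1866² × 147.675] / [1232 × 2162] = 37.5278 K

value=37.53 K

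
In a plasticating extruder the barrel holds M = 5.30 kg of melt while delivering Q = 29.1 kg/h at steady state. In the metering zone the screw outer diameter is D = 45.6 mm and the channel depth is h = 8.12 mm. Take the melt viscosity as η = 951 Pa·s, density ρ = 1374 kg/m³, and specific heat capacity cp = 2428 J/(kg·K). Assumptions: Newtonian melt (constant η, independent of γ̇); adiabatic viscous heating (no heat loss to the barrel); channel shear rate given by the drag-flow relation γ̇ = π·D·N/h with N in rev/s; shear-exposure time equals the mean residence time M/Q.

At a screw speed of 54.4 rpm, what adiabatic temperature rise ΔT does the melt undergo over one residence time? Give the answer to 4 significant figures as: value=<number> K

value=47.82 K

Q_s = Q / 3600 = 29.1 / 3600 = 0.00808333 kg/s
t_res = M / Q_s = 5.30 / 0.00808333 = 655.67 s
Convert to SI: D = 0.0456 m, h = 0.00812 m, N = 54.4/60 = 0.906667 rev/s
γ̇ = π·D·N / h = π · 0.0456 · 0.906667 / 0.00812 = 15.9958 s⁻¹
Adiabatic rise: ΔT = η γ̇² t_res / (ρ cp) = 951·(15.9958)²·655.67 / (1374·2428) = 47.8237 K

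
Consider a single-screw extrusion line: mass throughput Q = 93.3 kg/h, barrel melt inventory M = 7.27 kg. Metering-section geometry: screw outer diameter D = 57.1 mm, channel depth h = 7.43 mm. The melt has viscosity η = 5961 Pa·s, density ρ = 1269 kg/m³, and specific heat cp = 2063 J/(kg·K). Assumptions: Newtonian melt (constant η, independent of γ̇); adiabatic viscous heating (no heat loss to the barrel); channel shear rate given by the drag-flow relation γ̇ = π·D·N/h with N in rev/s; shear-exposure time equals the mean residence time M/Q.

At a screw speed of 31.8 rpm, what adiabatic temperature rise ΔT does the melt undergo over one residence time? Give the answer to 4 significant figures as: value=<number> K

Q_s = Q / 3600 = 93.3 / 3600 = 0.0259167 kg/s
t_res = M / Q_s = 7.27 / 0.0259167 = 280.514 s
D = 57.1 mm = 0.0571 m;  h = 7.43 mm = 0.00743 m;  N = 31.8 rpm / 60 = 0.53 rev/s
γ̇ = π D N / h = (π)(0.0571)(0.53) / 0.00743 = 12.796 s⁻¹
ΔT = η·γ̇²·t_res/(ρ·cp) = [5961 × 12.796² × 280.514] / [1269 × 2063] = 104.583 K

value=104.6 K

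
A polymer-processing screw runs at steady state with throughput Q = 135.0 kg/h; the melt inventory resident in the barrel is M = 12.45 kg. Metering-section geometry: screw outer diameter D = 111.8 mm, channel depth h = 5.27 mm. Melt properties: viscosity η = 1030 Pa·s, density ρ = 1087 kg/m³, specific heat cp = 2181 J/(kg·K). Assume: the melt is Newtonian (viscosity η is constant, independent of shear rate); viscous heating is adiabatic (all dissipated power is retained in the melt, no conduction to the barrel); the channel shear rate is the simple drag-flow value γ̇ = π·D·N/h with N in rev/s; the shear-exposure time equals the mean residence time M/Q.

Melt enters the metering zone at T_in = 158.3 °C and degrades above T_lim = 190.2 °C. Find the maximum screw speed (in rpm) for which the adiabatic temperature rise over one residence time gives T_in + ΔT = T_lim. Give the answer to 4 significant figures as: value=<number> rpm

value=13.39 rpm

Throughput in SI: Q_s = 135.0 kg/h ÷ 3600 s/h = 0.0375 kg/s
t_res = M / Q_s = 12.45 ÷ 0.0375 = 332 s
D = 111.8 mm = 0.1118 m;  h = 5.27 mm = 0.00527 m
Allowable rise: ΔT_a = T_lim − T_in = 190.2 − 158.3 = 31.9 K
γ̇_max² = ΔT_a·ρ·cp/(η·t_res) = 31.9·1087·2181/(1030·332) = 221.157 s⁻²
γ̇_max = √221.157 = 14.8713 s⁻¹
N_max = γ̇_max·h / (π·D) = 14.8713 · 0.00527 / (π · 0.1118) = 0.223136 rev/s = 13.3881 rpm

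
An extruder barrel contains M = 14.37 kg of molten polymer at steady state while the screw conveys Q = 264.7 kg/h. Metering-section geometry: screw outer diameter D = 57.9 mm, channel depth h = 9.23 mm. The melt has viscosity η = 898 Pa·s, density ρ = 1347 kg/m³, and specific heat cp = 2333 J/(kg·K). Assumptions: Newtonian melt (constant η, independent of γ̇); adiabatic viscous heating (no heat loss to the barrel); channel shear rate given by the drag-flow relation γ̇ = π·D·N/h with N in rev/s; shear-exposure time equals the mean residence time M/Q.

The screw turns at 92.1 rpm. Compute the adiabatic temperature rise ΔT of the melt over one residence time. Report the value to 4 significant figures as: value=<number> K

value=51.11 K

Convert throughput: Q = 264.7 kg/h = 264.7/3600 = 0.0735278 kg/s
t_res = M / Q_s = 14.37 / 0.0735278 = 195.436 s
Geometry in metres: D = 57.9 mm → 0.0579 m, h = 9.23 mm → 0.00923 m; screw speed N = 92.1 rpm = 1.535 rev/s
Shear rate: γ̇ = πDN/h = π·0.0579·1.535/0.00923 = 30.2507 s⁻¹
ΔT = η·γ̇²·t_res / (ρ·cp) = 898 · (30.2507)² · 195.436 / (1347 · 2333) = 51.1057 K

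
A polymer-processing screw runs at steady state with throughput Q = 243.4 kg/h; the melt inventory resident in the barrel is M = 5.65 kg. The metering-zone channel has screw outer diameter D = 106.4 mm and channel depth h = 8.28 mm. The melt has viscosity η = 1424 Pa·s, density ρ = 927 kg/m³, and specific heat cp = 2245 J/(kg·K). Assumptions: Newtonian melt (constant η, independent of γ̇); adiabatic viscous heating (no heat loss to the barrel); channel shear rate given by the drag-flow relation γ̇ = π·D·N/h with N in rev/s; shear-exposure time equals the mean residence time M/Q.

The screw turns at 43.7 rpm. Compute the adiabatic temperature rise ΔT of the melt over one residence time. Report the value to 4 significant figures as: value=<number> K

value=49.43 K

Convert throughput: Q = 243.4 kg/h = 243.4/3600 = 0.0676111 kg/s
t_res = M / Q_s = 5.65 / 0.0676111 = 83.5661 s
D = 106.4 mm = 0.1064 m;  h = 8.28 mm = 0.00828 m;  N = 43.7 rpm / 60 = 0.728333 rev/s
γ̇ = π·D·N / h = π · 0.1064 · 0.728333 / 0.00828 = 29.403 s⁻¹
Adiabatic rise: ΔT = η γ̇² t_res / (ρ cp) = 1424·(29.403)²·83.5661 / (927·2245) = 49.4341 K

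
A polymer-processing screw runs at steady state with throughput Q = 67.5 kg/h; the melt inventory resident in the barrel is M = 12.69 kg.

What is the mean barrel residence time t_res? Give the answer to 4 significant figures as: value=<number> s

Q_s = Q / 3600 = 67.5 / 3600 = 0.01875 kg/s
t_res = M / Q_s = 12.69 / 0.01875 = 676.8 s

value=676.8 s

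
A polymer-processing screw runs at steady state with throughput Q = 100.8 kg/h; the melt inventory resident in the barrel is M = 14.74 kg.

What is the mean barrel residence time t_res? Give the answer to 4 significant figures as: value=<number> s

Throughput in SI: Q_s = 100.8 kg/h ÷ 3600 s/h = 0.028 kg/s
Mean residence time: t_res = M/Q_s = 14.74 kg / 0.028 kg/s = 526.429 s

value=526.4 s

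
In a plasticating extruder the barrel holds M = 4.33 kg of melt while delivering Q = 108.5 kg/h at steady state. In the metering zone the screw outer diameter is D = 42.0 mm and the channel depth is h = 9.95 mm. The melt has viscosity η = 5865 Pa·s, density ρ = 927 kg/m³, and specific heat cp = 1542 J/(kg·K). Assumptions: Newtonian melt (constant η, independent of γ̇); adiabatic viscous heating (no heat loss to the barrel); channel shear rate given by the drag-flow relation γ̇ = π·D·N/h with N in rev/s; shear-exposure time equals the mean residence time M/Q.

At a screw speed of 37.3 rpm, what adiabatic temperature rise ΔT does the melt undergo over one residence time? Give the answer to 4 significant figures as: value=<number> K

Throughput in SI: Q_s = 108.5 kg/h ÷ 3600 s/h = 0.0301389 kg/s
Mean residence time: t_res = M/Q_s = 4.33 kg / 0.0301389 kg/s = 143.668 s
Convert to SI: D = 0.042 m, h = 0.00995 m, N = 37.3/60 = 0.621667 rev/s
γ̇ = π·D·N / h = π · 0.042 · 0.621667 / 0.00995 = 8.24392 s⁻¹
ΔT = η·γ̇²·t_res/(ρ·cp) = [5865 × 8.24392² × 143.668] / [927 × 1542] = 40.0619 K

value=40.06 K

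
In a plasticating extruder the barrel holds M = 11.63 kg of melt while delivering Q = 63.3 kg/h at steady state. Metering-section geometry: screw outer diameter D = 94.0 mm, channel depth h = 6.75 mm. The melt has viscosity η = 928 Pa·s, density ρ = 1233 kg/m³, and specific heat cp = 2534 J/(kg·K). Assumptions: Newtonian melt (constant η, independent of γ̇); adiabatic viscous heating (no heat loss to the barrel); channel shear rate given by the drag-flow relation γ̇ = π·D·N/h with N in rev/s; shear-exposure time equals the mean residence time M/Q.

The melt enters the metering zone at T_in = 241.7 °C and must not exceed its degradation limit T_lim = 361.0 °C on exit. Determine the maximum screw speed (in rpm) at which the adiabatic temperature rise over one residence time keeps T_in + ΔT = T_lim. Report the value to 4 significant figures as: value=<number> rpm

Convert throughput: Q = 63.3 kg/h = 63.3/3600 = 0.0175833 kg/s
Mean residence time: t_res = M/Q_s = 11.63 kg / 0.0175833 kg/s = 661.422 s
Geometry in SI: D = 94.0 mm → 0.094 m, h = 6.75 mm → 0.00675 m
ΔT_a = T_lim − T_in = 361.0 − 241.7 = 119.3 K
γ̇_max² = ΔT_a·ρ·cp/(η·t_res) = 119.3·1233·2534/(928·661.422) = 607.273 s⁻²
Take the square root: γ̇_max = √(607.273) = 24.6429 s⁻¹
N_max = γ̇_max·h / (π·D) = 24.6429 · 0.00675 / (π · 0.094) = 0.563272 rev/s = 33.7963 rpm

value=33.80 rpm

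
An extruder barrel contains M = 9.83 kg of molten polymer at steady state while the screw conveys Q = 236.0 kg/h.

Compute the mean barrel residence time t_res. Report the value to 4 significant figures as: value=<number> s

Throughput in SI: Q_s = 236.0 kg/h ÷ 3600 s/h = 0.0655556 kg/s
t_res = M / Q_s = 9.83 ÷ 0.0655556 = 149.949 s

value=149.9 s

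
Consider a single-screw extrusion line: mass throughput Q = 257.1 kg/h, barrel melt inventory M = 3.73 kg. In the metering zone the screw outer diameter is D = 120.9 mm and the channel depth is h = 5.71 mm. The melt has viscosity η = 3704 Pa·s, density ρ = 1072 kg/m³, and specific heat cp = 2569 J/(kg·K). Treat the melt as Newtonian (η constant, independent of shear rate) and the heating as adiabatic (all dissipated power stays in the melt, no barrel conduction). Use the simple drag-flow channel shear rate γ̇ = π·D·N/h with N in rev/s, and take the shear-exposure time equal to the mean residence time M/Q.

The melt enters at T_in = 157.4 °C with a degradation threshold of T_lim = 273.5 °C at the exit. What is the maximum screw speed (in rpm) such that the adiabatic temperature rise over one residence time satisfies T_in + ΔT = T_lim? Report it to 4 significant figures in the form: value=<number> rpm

value=36.67 rpm

Convert throughput: Q = 257.1 kg/h = 257.1/3600 = 0.0714167 kg/s
t_res = M / Q_s = 3.73 / 0.0714167 = 52.2287 s
D = 120.9 mm = 0.1209 m;  h = 5.71 mm = 0.00571 m
Allowable rise: ΔT_a = T_lim − T_in = 273.5 − 157.4 = 116.1 K
γ̇_max² = ΔT_a·ρ·cp / (η·t_res) = [116.1 × 1072 × 2569] / [3704 × 52.2287] = 1652.76 s⁻²
γ̇_max = sqrt(1652.76) = 40.6542 s⁻¹
N_max = γ̇_max·h / (π·D) = 40.6542 · 0.00571 / (π · 0.1209) = 0.611175 rev/s = 36.6705 rpm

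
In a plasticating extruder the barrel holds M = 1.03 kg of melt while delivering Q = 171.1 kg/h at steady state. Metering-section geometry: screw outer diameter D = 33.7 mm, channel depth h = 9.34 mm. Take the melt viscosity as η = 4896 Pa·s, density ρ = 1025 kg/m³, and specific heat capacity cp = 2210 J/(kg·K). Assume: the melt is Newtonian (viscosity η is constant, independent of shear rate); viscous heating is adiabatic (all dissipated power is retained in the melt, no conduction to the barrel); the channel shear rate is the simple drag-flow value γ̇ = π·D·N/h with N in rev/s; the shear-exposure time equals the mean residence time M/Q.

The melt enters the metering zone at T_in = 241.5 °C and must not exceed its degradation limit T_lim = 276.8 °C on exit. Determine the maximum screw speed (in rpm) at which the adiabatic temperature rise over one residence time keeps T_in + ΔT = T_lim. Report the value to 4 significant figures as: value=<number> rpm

value=145.3 rpm

Throughput in SI: Q_s = 171.1 kg/h ÷ 3600 s/h = 0.0475278 kg/s
t_res = M / Q_s = 1.03 / 0.0475278 = 21.6715 s
Geometry in SI: D = 33.7 mm → 0.0337 m, h = 9.34 mm → 0.00934 m
Allowable rise: ΔT_a = T_lim − T_in = 276.8 − 241.5 = 35.3 K
γ̇_max² = ΔT_a·ρ·cp / (η·t_res) = [35.3 × 1025 × 2210] / [4896 × 21.6715] = 753.633 s⁻²
γ̇_max = √753.633 = 27.4524 s⁻¹
N_max = γ̇_max h / (πD) = 27.4524·0.00934/(π·0.0337) = 2.42185 rev/s → ×60 = 145.311 rpm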